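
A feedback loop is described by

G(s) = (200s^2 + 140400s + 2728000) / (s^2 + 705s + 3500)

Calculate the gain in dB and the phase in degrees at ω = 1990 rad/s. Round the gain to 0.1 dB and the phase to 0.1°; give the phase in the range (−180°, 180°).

46.0 dB, 0.0°

Substitute s = j1990:
Numerator: 200(j1990)^2 + 140400(j1990) + 2728000 = -789292000 + j279396000
Denominator: (j1990)^2 + 705(j1990) + 3500 = -3956600 + j1402950
|N| = √(789292000² + 279396000²) ≈ 8.3728e+08, ∠N ≈ 160.51°
|D| = √(3956600² + 1402950²) ≈ 4.198e+06, ∠D ≈ 160.48°
|G| = 8.3728e+08 / 4.198e+06 ≈ 199.45
Gain = 20 log₁₀(199.45) ≈ 46.00 dB
∠G = 160.51° − 160.48° = 0.03°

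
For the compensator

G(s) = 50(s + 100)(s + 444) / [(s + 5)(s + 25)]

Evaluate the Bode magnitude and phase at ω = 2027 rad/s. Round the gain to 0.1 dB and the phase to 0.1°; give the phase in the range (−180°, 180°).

At s = jω = j2027:
zero (s+100): 100 + j2027 → |·| = √(100²+2027²) = √4118729 ≈ 2029.5, ∠ = arctan(2027/100) ≈ 87.18°
zero (s+444): 444 + j2027 → |·| = √(444²+2027²) = √4305865 ≈ 2075.1, ∠ = arctan(2027/444) ≈ 77.64°
pole (s+5): 5 + j2027 → |·| = √(5²+2027²) = √4108754 ≈ 2027, ∠ = arctan(2027/5) ≈ 89.86°
pole (s+25): 25 + j2027 → |·| = √(25²+2027²) = √4109354 ≈ 2027.2, ∠ = arctan(2027/25) ≈ 89.29°
|G| = 50 · 4.2114e+06 / 4.1091e+06 ≈ 51.245
Gain = 20 log₁₀(51.245) ≈ 34.19 dB
∠G = 164.82° − 179.15° = -14.33°

34.2 dB, -14.3°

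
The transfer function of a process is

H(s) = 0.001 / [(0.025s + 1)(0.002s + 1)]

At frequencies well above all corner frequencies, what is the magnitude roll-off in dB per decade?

Each pole contributes −20 dB/decade at high frequency; each zero contributes +20 dB/decade.
Net: 0 zero(s) − 2 pole(s) → -40 dB/decade.

-40 dB/decade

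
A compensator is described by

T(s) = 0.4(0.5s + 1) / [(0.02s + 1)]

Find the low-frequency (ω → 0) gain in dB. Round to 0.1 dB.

T(0) = 0.4 · 1 / 1 = 0.4
20 log₁₀(0.4) ≈ -7.96 dB

-8.0 dB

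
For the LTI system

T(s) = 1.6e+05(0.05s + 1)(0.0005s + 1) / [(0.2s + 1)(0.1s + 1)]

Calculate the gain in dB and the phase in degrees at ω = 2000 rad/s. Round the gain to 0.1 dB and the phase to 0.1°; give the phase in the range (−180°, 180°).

At ω = 2000 rad/s:
zero (1 + j2000·0.05) = 1 + j100 → |·| ≈ 100, ∠ ≈ 89.43°
zero (1 + j2000·0.0005) = 1 + j1 → |·| ≈ 1.4142, ∠ ≈ 45.00°
pole (1 + j2000·0.2) = 1 + j400 → |·| ≈ 400, ∠ ≈ 89.86°
pole (1 + j2000·0.1) = 1 + j200 → |·| ≈ 200, ∠ ≈ 89.71°
|T| = 1.6e+05 · 100 · 1.4142 / (400 · 200) ≈ 282.84
Gain = 20 log₁₀(282.84) ≈ 49.03 dB
∠T = (89.43° + 45.00°) − (89.86° + 89.71°) = -45.14°

49.0 dB, -45.1°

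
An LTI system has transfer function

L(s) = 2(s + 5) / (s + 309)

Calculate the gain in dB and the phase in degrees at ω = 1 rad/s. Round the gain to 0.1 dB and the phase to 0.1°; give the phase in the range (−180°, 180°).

-29.6 dB, 11.1°

At s = jω = j1:
zero (s+5): 5 + j1 → |·| = √(5²+1²) = √26 ≈ 5.099, ∠ = arctan(1/5) ≈ 11.31°
pole (s+309): 309 + j1 → |·| = √(309²+1²) = √95482 ≈ 309, ∠ = arctan(1/309) ≈ 0.19°
|L| = 2 · 5.099 / 309 ≈ 0.033003
Gain = 20 log₁₀(0.033003) ≈ -29.63 dB
∠L = 11.31° − 0.19° = 11.12°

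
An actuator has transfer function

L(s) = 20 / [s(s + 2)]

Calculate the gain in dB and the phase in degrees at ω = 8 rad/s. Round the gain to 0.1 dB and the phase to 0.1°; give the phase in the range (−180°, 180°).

-10.4 dB, -166.0°

At s = jω = j8:
pole (s+2): 2 + j8 → |·| = √(2²+8²) = √68 ≈ 8.2462, ∠ = arctan(8/2) ≈ 75.96°
pole at origin: |s| = 8, ∠ = 90.00° (in denominator)
|L| = 20 / 65.97 ≈ 0.30317
Gain = 20 log₁₀(0.30317) ≈ -10.37 dB
∠L = 0.00° − 165.96° = -165.96°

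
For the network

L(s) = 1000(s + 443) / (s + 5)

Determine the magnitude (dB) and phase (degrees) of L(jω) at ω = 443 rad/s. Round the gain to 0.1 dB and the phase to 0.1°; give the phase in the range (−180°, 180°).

At s = jω = j443:
zero (s+443): 443 + j443 → |·| = √(443²+443²) = √392498 ≈ 626.5, ∠ = arctan(443/443) ≈ 45.00°
pole (s+5): 5 + j443 → |·| = √(5²+443²) = √196274 ≈ 443.03, ∠ = arctan(443/5) ≈ 89.35°
|L| = 1000 · 626.5 / 443.03 ≈ 1414.1
Gain = 20 log₁₀(1414.1) ≈ 63.01 dB
∠L = 45.00° − 89.35° = -44.35°

63.0 dB, -44.4°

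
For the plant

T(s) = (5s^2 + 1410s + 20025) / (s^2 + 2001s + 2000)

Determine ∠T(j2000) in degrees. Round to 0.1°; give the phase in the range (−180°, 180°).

37.0°

Substitute s = j2000:
Numerator: 5(j2000)^2 + 1410(j2000) + 20025 = -19979975 + j2820000
Denominator: (j2000)^2 + 2001(j2000) + 2000 = -3998000 + j4002000
|N| = √(19979975² + 2820000²) ≈ 2.0178e+07, ∠N ≈ 171.97°
|D| = √(3998000² + 4002000²) ≈ 5.6569e+06, ∠D ≈ 134.97°
∠T = 171.97° − 134.97° = 37.00°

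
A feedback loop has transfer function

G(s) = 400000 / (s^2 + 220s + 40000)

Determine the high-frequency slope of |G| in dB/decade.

-40 dB/decade

Each pole contributes −20 dB/decade at high frequency; each zero contributes +20 dB/decade.
Net: 0 zero(s) − 2 pole(s) → -40 dB/decade.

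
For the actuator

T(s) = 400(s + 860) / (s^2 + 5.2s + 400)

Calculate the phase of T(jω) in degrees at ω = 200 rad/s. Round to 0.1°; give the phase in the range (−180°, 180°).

-165.4°

At s = jω = j200:
zero (s+860): 860 + j200 → |·| = √(860²+200²) = √779600 ≈ 882.95, ∠ = arctan(200/860) ≈ 13.09°
quadratic: (j200)² + 5.2·j200 + 400 = -39600 + j1040 → |·| ≈ 39614, ∠ ≈ 178.50°
∠T = 13.09° − 178.50° = -165.41°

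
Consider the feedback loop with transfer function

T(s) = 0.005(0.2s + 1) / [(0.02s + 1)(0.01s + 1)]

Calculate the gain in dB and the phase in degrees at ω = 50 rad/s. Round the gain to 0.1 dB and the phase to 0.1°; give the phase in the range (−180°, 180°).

-30.0 dB, 12.7°

At ω = 50 rad/s:
zero (1 + j50·0.2) = 1 + j10 → |·| ≈ 10.05, ∠ ≈ 84.29°
pole (1 + j50·0.02) = 1 + j1 → |·| ≈ 1.4142, ∠ ≈ 45.00°
pole (1 + j50·0.01) = 1 + j0.5 → |·| ≈ 1.118, ∠ ≈ 26.57°
|T| = 0.005 · 10.05 / (1.4142 · 1.118) ≈ 0.031782
Gain = 20 log₁₀(0.031782) ≈ -29.96 dB
∠T = (84.29°) − (45.00° + 26.57°) = 12.72°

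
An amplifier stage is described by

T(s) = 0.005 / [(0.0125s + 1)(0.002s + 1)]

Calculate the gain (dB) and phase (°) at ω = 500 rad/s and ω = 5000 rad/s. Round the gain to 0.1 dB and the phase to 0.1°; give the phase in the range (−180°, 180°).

At ω = 500 rad/s:
pole (1 + j500·0.0125) = 1 + j6.25 → |·| ≈ 6.3295, ∠ ≈ 80.91°
pole (1 + j500·0.002) = 1 + j1 → |·| ≈ 1.4142, ∠ ≈ 45.00°
|T| = 0.005 · 1 / (6.3295 · 1.4142) ≈ 0.00055859
Gain = 20 log₁₀(0.00055859) ≈ -65.06 dB
∠T = (0°) − (80.91° + 45.00°) = -125.91°

At ω = 5000 rad/s:
pole (1 + j5000·0.0125) = 1 + j62.5 → |·| ≈ 62.508, ∠ ≈ 89.08°
pole (1 + j5000·0.002) = 1 + j10 → |·| ≈ 10.05, ∠ ≈ 84.29°
|T| = 0.005 · 1 / (62.508 · 10.05) ≈ 7.9592e-06
Gain = 20 log₁₀(7.9592e-06) ≈ -101.98 dB
∠T = (0°) − (89.08° + 84.29°) = -173.37°

ω = 500: -65.1 dB, -125.9°; ω = 5000: -102.0 dB, -173.4°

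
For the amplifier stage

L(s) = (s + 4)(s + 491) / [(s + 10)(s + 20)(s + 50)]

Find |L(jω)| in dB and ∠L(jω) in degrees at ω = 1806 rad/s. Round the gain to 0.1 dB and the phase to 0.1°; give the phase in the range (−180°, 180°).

-64.8 dB, -102.8°

At s = jω = j1806:
zero (s+4): 4 + j1806 → |·| = √(4²+1806²) = √3261652 ≈ 1806, ∠ = arctan(1806/4) ≈ 89.87°
zero (s+491): 491 + j1806 → |·| = √(491²+1806²) = √3502717 ≈ 1871.6, ∠ = arctan(1806/491) ≈ 74.79°
pole (s+10): 10 + j1806 → |·| = √(10²+1806²) = √3261736 ≈ 1806, ∠ = arctan(1806/10) ≈ 89.68°
pole (s+20): 20 + j1806 → |·| = √(20²+1806²) = √3262036 ≈ 1806.1, ∠ = arctan(1806/20) ≈ 89.37°
pole (s+50): 50 + j1806 → |·| = √(50²+1806²) = √3264136 ≈ 1806.7, ∠ = arctan(1806/50) ≈ 88.41°
|L| = 1 · 3.3801e+06 / 5.8931e+09 ≈ 0.00057357
Gain = 20 log₁₀(0.00057357) ≈ -64.83 dB
∠L = 164.66° − 267.46° = -102.80°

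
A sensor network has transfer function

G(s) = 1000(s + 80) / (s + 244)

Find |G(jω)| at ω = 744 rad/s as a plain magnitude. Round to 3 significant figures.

956

At s = jω = j744:
zero (s+80): 80 + j744 → |·| = √(80²+744²) = √559936 ≈ 748.29, ∠ = arctan(744/80) ≈ 83.86°
pole (s+244): 244 + j744 → |·| = √(244²+744²) = √613072 ≈ 782.99, ∠ = arctan(744/244) ≈ 71.84°
|G| = 1000 · 748.29 / 782.99 ≈ 955.68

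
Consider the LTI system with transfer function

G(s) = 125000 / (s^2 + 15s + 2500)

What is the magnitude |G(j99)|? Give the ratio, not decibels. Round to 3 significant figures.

At s = jω = j99:
quadratic: (j99)² + 15·j99 + 2500 = -7301 + j1485 → |·| ≈ 7450.5, ∠ ≈ 168.50°
|G| = 125000 / 7450.5 ≈ 16.777

16.8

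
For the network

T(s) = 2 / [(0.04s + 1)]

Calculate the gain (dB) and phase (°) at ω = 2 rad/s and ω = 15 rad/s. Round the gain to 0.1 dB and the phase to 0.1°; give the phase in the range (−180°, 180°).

At ω = 2 rad/s:
pole (1 + j2·0.04) = 1 + j0.08 → |·| ≈ 1.0032, ∠ ≈ 4.57°
|T| = 2 · 1 / (1.0032) ≈ 1.9936
Gain = 20 log₁₀(1.9936) ≈ 5.99 dB
∠T = (0°) − (4.57°) = -4.57°

At ω = 15 rad/s:
pole (1 + j15·0.04) = 1 + j0.6 → |·| ≈ 1.1662, ∠ ≈ 30.96°
|T| = 2 · 1 / (1.1662) ≈ 1.715
Gain = 20 log₁₀(1.715) ≈ 4.69 dB
∠T = (0°) − (30.96°) = -30.96°

ω = 2: 6.0 dB, -4.6°; ω = 15: 4.7 dB, -31.0°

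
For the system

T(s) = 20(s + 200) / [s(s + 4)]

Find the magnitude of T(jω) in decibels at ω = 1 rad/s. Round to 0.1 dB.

59.7 dB

At s = jω = j1:
zero (s+200): 200 + j1 → |·| = √(200²+1²) = √40001 ≈ 200, ∠ = arctan(1/200) ≈ 0.29°
pole (s+4): 4 + j1 → |·| = √(4²+1²) = √17 ≈ 4.1231, ∠ = arctan(1/4) ≈ 14.04°
pole at origin: |s| = 1, ∠ = 90.00° (in denominator)
|T| = 20 · 200 / 4.1231 ≈ 970.14
Gain = 20 log₁₀(970.14) ≈ 59.74 dB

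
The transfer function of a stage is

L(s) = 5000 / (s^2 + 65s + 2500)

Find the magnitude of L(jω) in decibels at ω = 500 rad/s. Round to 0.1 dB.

-34.0 dB

At s = jω = j500:
quadratic: (j500)² + 65·j500 + 2500 = -247500 + j32500 → |·| ≈ 2.4962e+05, ∠ ≈ 172.52°
|L| = 5000 / 2.4962e+05 ≈ 0.02003
Gain = 20 log₁₀(0.02003) ≈ -33.97 dB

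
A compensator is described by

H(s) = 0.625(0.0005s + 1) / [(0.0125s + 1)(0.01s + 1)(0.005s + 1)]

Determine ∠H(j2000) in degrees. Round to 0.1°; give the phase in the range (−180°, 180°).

145.9°

At ω = 2000 rad/s:
zero (1 + j2000·0.0005) = 1 + j1 → |·| ≈ 1.4142, ∠ ≈ 45.00°
pole (1 + j2000·0.0125) = 1 + j25 → |·| ≈ 25.02, ∠ ≈ 87.71°
pole (1 + j2000·0.01) = 1 + j20 → |·| ≈ 20.025, ∠ ≈ 87.14°
pole (1 + j2000·0.005) = 1 + j10 → |·| ≈ 10.05, ∠ ≈ 84.29°
∠H = (45.00°) − (87.71° + 87.14° + 84.29°) = -214.14° ≡ 145.86° (principal value)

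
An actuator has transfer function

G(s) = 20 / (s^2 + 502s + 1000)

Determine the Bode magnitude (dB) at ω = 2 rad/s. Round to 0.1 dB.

Substitute s = j2:
Numerator: 20 = 20 + j0
Denominator: (j2)^2 + 502(j2) + 1000 = 996 + j1004
|N| = √(20² + 0²) ≈ 20, ∠N ≈ 0.00°
|D| = √(996² + 1004²) ≈ 1414.2, ∠D ≈ 45.23°
|G| = 20 / 1414.2 ≈ 0.014142
Gain = 20 log₁₀(0.014142) ≈ -36.99 dB

-37.0 dB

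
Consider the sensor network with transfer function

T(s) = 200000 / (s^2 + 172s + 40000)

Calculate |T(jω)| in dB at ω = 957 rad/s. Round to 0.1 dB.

-13.0 dB

At s = jω = j957:
quadratic: (j957)² + 172·j957 + 40000 = -875849 + j164604 → |·| ≈ 8.9118e+05, ∠ ≈ 169.36°
|T| = 200000 / 8.9118e+05 ≈ 0.22442
Gain = 20 log₁₀(0.22442) ≈ -12.98 dB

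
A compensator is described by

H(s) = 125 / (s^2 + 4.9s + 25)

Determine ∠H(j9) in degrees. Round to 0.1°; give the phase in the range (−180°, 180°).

At s = jω = j9:
quadratic: (j9)² + 4.9·j9 + 25 = -56 + j44.1 → |·| ≈ 71.28, ∠ ≈ 141.78°
∠H = 0.00° − 141.78° = -141.78°

-141.8°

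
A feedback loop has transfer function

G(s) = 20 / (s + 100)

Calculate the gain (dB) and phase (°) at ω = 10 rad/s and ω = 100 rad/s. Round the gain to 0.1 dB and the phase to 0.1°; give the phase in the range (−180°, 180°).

ω = 10: -14.0 dB, -5.7°; ω = 100: -17.0 dB, -45.0°

At s = jω = j10:
pole (s+100): 100 + j10 → |·| = √(100²+10²) = √10100 ≈ 100.5, ∠ = arctan(10/100) ≈ 5.71°
|G| = 20 / 100.5 ≈ 0.199
Gain = 20 log₁₀(0.199) ≈ -14.02 dB
∠G = 0.00° − 5.71° = -5.71°

At s = jω = j100:
pole (s+100): 100 + j100 → |·| = √(100²+100²) = √20000 ≈ 141.42, ∠ = arctan(100/100) ≈ 45.00°
|G| = 20 / 141.42 ≈ 0.14142
Gain = 20 log₁₀(0.14142) ≈ -16.99 dB
∠G = 0.00° − 45.00° = -45.00°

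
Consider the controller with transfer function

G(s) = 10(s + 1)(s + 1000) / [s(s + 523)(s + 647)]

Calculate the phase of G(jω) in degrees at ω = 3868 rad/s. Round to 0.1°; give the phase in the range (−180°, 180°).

-87.3°

At s = jω = j3868:
zero (s+1): 1 + j3868 → |·| = √(1²+3868²) = √14961425 ≈ 3868, ∠ = arctan(3868/1) ≈ 89.99°
zero (s+1000): 1000 + j3868 → |·| = √(1000²+3868²) = √15961424 ≈ 3995.2, ∠ = arctan(3868/1000) ≈ 75.50°
pole (s+523): 523 + j3868 → |·| = √(523²+3868²) = √15234953 ≈ 3903.2, ∠ = arctan(3868/523) ≈ 82.30°
pole (s+647): 647 + j3868 → |·| = √(647²+3868²) = √15380033 ≈ 3921.7, ∠ = arctan(3868/647) ≈ 80.50°
pole at origin: |s| = 3868, ∠ = 90.00° (in denominator)
∠G = 165.49° − 252.80° = -87.31°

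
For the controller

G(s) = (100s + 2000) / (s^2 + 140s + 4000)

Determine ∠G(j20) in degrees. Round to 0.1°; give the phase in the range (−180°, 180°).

7.1°

Substitute s = j20:
Numerator: 100(j20) + 2000 = 2000 + j2000
Denominator: (j20)^2 + 140(j20) + 4000 = 3600 + j2800
|N| = √(2000² + 2000²) ≈ 2828.4, ∠N ≈ 45.00°
|D| = √(3600² + 2800²) ≈ 4560.7, ∠D ≈ 37.87°
∠G = 45.00° − 37.87° = 7.13°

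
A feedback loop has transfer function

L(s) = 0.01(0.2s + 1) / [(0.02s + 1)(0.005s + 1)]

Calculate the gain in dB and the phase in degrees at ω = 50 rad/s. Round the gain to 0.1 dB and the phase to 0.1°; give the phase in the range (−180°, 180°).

-23.2 dB, 25.3°

At ω = 50 rad/s:
zero (1 + j50·0.2) = 1 + j10 → |·| ≈ 10.05, ∠ ≈ 84.29°
pole (1 + j50·0.02) = 1 + j1 → |·| ≈ 1.4142, ∠ ≈ 45.00°
pole (1 + j50·0.005) = 1 + j0.25 → |·| ≈ 1.0308, ∠ ≈ 14.04°
|L| = 0.01 · 10.05 / (1.4142 · 1.0308) ≈ 0.068942
Gain = 20 log₁₀(0.068942) ≈ -23.23 dB
∠L = (84.29°) − (45.00° + 14.04°) = 25.25°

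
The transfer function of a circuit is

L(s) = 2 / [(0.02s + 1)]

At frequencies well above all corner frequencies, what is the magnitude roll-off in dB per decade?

-20 dB/decade

Each pole contributes −20 dB/decade at high frequency; each zero contributes +20 dB/decade.
Net: 0 zero(s) − 1 pole(s) → -20 dB/decade.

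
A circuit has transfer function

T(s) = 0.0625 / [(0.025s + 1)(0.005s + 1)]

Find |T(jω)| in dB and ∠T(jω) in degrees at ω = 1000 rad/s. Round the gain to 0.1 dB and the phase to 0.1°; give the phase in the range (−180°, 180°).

At ω = 1000 rad/s:
pole (1 + j1000·0.025) = 1 + j25 → |·| ≈ 25.02, ∠ ≈ 87.71°
pole (1 + j1000·0.005) = 1 + j5 → |·| ≈ 5.099, ∠ ≈ 78.69°
|T| = 0.0625 · 1 / (25.02 · 5.099) ≈ 0.0004899
Gain = 20 log₁₀(0.0004899) ≈ -66.20 dB
∠T = (0°) − (87.71° + 78.69°) = -166.40°

-66.2 dB, -166.4°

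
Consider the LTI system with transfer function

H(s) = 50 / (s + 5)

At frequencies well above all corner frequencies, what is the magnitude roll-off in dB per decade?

Each pole contributes −20 dB/decade at high frequency; each zero contributes +20 dB/decade.
Net: 0 zero(s) − 1 pole(s) → -20 dB/decade.

-20 dB/decade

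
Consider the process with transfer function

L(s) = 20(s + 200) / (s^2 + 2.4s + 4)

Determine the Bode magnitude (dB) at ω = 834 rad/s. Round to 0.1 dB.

At s = jω = j834:
zero (s+200): 200 + j834 → |·| = √(200²+834²) = √735556 ≈ 857.65, ∠ = arctan(834/200) ≈ 76.51°
quadratic: (j834)² + 2.4·j834 + 4 = -695552 + j2001.6 → |·| ≈ 6.9555e+05, ∠ ≈ 179.84°
|L| = 20 · 857.65 / 6.9555e+05 ≈ 0.024661
Gain = 20 log₁₀(0.024661) ≈ -32.16 dB

-32.2 dB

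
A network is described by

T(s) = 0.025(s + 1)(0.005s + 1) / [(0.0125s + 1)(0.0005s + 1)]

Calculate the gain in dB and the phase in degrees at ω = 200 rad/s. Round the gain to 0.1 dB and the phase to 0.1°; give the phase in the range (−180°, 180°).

8.3 dB, 60.8°

At ω = 200 rad/s:
zero (1 + j200·1) = 1 + j200 → |·| ≈ 200, ∠ ≈ 89.71°
zero (1 + j200·0.005) = 1 + j1 → |·| ≈ 1.4142, ∠ ≈ 45.00°
pole (1 + j200·0.0125) = 1 + j2.5 → |·| ≈ 2.6926, ∠ ≈ 68.20°
pole (1 + j200·0.0005) = 1 + j0.1 → |·| ≈ 1.005, ∠ ≈ 5.71°
|T| = 0.025 · 200 · 1.4142 / (2.6926 · 1.005) ≈ 2.613
Gain = 20 log₁₀(2.613) ≈ 8.34 dB
∠T = (89.71° + 45.00°) − (68.20° + 5.71°) = 60.80°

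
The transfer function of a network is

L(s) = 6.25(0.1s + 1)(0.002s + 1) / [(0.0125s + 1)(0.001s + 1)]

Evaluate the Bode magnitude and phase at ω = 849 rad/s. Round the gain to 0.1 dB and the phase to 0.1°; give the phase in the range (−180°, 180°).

At ω = 849 rad/s:
zero (1 + j849·0.1) = 1 + j84.9 → |·| ≈ 84.906, ∠ ≈ 89.33°
zero (1 + j849·0.002) = 1 + j1.698 → |·| ≈ 1.9706, ∠ ≈ 59.50°
pole (1 + j849·0.0125) = 1 + j10.6125 → |·| ≈ 10.66, ∠ ≈ 84.62°
pole (1 + j849·0.001) = 1 + j0.849 → |·| ≈ 1.3118, ∠ ≈ 40.33°
|L| = 6.25 · 84.906 · 1.9706 / (10.66 · 1.3118) ≈ 74.781
Gain = 20 log₁₀(74.781) ≈ 37.48 dB
∠L = (89.33° + 59.50°) − (84.62° + 40.33°) = 23.88°

37.5 dB, 23.9°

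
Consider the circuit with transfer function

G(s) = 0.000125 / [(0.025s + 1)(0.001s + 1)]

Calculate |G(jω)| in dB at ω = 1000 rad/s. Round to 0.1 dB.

At ω = 1000 rad/s:
pole (1 + j1000·0.025) = 1 + j25 → |·| ≈ 25.02, ∠ ≈ 87.71°
pole (1 + j1000·0.001) = 1 + j1 → |·| ≈ 1.4142, ∠ ≈ 45.00°
|G| = 0.000125 · 1 / (25.02 · 1.4142) ≈ 3.5327e-06
Gain = 20 log₁₀(3.5327e-06) ≈ -109.04 dB

-109.0 dB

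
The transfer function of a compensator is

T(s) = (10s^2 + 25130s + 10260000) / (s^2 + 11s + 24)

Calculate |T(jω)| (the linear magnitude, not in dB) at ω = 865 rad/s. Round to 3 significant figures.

Substitute s = j865:
Numerator: 10(j865)^2 + 25130(j865) + 10260000 = 2777750 + j21737450
Denominator: (j865)^2 + 11(j865) + 24 = -748201 + j9515
|N| = √(2777750² + 21737450²) ≈ 2.1914e+07, ∠N ≈ 82.72°
|D| = √(748201² + 9515²) ≈ 7.4826e+05, ∠D ≈ 179.27°
|T| = 2.1914e+07 / 7.4826e+05 ≈ 29.287

29.3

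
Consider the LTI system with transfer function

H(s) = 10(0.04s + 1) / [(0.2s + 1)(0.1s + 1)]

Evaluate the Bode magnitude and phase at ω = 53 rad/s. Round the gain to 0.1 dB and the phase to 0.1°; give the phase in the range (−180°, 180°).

-7.8 dB, -99.2°

At ω = 53 rad/s:
zero (1 + j53·0.04) = 1 + j2.12 → |·| ≈ 2.344, ∠ ≈ 64.75°
pole (1 + j53·0.2) = 1 + j10.6 → |·| ≈ 10.647, ∠ ≈ 84.61°
pole (1 + j53·0.1) = 1 + j5.3 → |·| ≈ 5.3935, ∠ ≈ 79.32°
|H| = 10 · 2.344 / (10.647 · 5.3935) ≈ 0.40819
Gain = 20 log₁₀(0.40819) ≈ -7.78 dB
∠H = (64.75°) − (84.61° + 79.32°) = -99.18°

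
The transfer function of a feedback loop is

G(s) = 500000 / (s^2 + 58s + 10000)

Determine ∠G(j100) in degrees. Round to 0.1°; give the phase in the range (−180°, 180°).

-90.0°

At s = jω = j100:
quadratic: (j100)² + 58·j100 + 10000 = 0 + j5800 → |·| ≈ 5800, ∠ ≈ 90.00°
∠G = 0.00° − 90.00° = -90.00°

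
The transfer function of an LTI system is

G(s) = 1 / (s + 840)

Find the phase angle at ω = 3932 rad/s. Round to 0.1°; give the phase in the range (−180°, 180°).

Substitute s = j3932:
Numerator: 1 = 1 + j0
Denominator: (j3932) + 840 = 840 + j3932
|N| = √(1² + 0²) ≈ 1, ∠N ≈ 0.00°
|D| = √(840² + 3932²) ≈ 4020.7, ∠D ≈ 77.94°
∠G = 0.00° − 77.94° = -77.94°

-77.9°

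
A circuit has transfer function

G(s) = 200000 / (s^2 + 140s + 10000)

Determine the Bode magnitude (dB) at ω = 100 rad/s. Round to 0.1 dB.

At s = jω = j100:
quadratic: (j100)² + 140·j100 + 10000 = 0 + j14000 → |·| ≈ 14000, ∠ ≈ 90.00°
|G| = 200000 / 14000 ≈ 14.286
Gain = 20 log₁₀(14.286) ≈ 23.10 dB

23.1 dB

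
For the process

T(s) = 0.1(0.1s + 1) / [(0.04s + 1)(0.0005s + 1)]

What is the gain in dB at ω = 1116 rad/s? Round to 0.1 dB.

-13.2 dB

At ω = 1116 rad/s:
zero (1 + j1116·0.1) = 1 + j111.6 → |·| ≈ 111.6, ∠ ≈ 89.49°
pole (1 + j1116·0.04) = 1 + j44.64 → |·| ≈ 44.651, ∠ ≈ 88.72°
pole (1 + j1116·0.0005) = 1 + j0.558 → |·| ≈ 1.1451, ∠ ≈ 29.16°
|T| = 0.1 · 111.6 / (44.651 · 1.1451) ≈ 0.21827
Gain = 20 log₁₀(0.21827) ≈ -13.22 dB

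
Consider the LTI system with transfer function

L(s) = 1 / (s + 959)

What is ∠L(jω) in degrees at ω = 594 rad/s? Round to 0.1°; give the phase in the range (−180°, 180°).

-31.8°

At s = jω = j594:
pole (s+959): 959 + j594 → |·| = √(959²+594²) = √1272517 ≈ 1128.1, ∠ = arctan(594/959) ≈ 31.77°
∠L = 0.00° − 31.77° = -31.77°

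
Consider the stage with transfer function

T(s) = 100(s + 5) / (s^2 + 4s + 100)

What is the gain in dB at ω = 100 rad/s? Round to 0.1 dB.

At s = jω = j100:
zero (s+5): 5 + j100 → |·| = √(5²+100²) = √10025 ≈ 100.12, ∠ = arctan(100/5) ≈ 87.14°
quadratic: (j100)² + 4·j100 + 100 = -9900 + j400 → |·| ≈ 9908.1, ∠ ≈ 177.69°
|T| = 100 · 100.12 / 9908.1 ≈ 1.0105
Gain = 20 log₁₀(1.0105) ≈ 0.09 dB

0.1 dB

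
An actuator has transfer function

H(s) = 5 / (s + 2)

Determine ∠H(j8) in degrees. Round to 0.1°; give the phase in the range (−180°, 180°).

-76.0°

Substitute s = j8:
Numerator: 5 = 5 + j0
Denominator: (j8) + 2 = 2 + j8
|N| = √(5² + 0²) ≈ 5, ∠N ≈ 0.00°
|D| = √(2² + 8²) ≈ 8.2462, ∠D ≈ 75.96°
∠H = 0.00° − 75.96° = -75.96°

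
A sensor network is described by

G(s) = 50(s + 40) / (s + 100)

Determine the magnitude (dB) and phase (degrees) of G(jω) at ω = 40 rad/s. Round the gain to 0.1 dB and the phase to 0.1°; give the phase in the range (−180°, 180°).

28.4 dB, 23.2°

At s = jω = j40:
zero (s+40): 40 + j40 → |·| = √(40²+40²) = √3200 ≈ 56.569, ∠ = arctan(40/40) ≈ 45.00°
pole (s+100): 100 + j40 → |·| = √(100²+40²) = √11600 ≈ 107.7, ∠ = arctan(40/100) ≈ 21.80°
|G| = 50 · 56.569 / 107.7 ≈ 26.262
Gain = 20 log₁₀(26.262) ≈ 28.39 dB
∠G = 45.00° − 21.80° = 23.20°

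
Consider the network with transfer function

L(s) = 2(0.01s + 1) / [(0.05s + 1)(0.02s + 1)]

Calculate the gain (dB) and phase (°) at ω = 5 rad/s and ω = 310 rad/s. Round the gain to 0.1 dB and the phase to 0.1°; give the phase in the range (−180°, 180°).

ω = 5: 5.7 dB, -16.9°; ω = 310: -23.5 dB, -95.0°

At ω = 5 rad/s:
zero (1 + j5·0.01) = 1 + j0.05 → |·| ≈ 1.0012, ∠ ≈ 2.86°
pole (1 + j5·0.05) = 1 + j0.25 → |·| ≈ 1.0308, ∠ ≈ 14.04°
pole (1 + j5·0.02) = 1 + j0.1 → |·| ≈ 1.005, ∠ ≈ 5.71°
|L| = 2 · 1.0012 / (1.0308 · 1.005) ≈ 1.9329
Gain = 20 log₁₀(1.9329) ≈ 5.72 dB
∠L = (2.86°) − (14.04° + 5.71°) = -16.89°

At ω = 310 rad/s:
zero (1 + j310·0.01) = 1 + j3.1 → |·| ≈ 3.2573, ∠ ≈ 72.12°
pole (1 + j310·0.05) = 1 + j15.5 → |·| ≈ 15.532, ∠ ≈ 86.31°
pole (1 + j310·0.02) = 1 + j6.2 → |·| ≈ 6.2801, ∠ ≈ 80.84°
|L| = 2 · 3.2573 / (15.532 · 6.2801) ≈ 0.066787
Gain = 20 log₁₀(0.066787) ≈ -23.51 dB
∠L = (72.12°) − (86.31° + 80.84°) = -95.03°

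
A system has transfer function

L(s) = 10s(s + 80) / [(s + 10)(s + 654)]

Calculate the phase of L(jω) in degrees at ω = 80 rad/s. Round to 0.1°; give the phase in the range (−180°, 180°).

45.2°

At s = jω = j80:
zero (s+80): 80 + j80 → |·| = √(80²+80²) = √12800 ≈ 113.14, ∠ = arctan(80/80) ≈ 45.00°
zero at origin: s = j80 → |·| = 80, ∠ = 90.00°
pole (s+10): 10 + j80 → |·| = √(10²+80²) = √6500 ≈ 80.623, ∠ = arctan(80/10) ≈ 82.87°
pole (s+654): 654 + j80 → |·| = √(654²+80²) = √434116 ≈ 658.87, ∠ = arctan(80/654) ≈ 6.97°
∠L = 135.00° − 89.84° = 45.16°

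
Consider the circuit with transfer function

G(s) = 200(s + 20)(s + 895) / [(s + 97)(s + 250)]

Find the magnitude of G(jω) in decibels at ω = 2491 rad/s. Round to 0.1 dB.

At s = jω = j2491:
zero (s+20): 20 + j2491 → |·| = √(20²+2491²) = √6205481 ≈ 2491.1, ∠ = arctan(2491/20) ≈ 89.54°
zero (s+895): 895 + j2491 → |·| = √(895²+2491²) = √7006106 ≈ 2646.9, ∠ = arctan(2491/895) ≈ 70.24°
pole (s+97): 97 + j2491 → |·| = √(97²+2491²) = √6214490 ≈ 2492.9, ∠ = arctan(2491/97) ≈ 87.77°
pole (s+250): 250 + j2491 → |·| = √(250²+2491²) = √6267581 ≈ 2503.5, ∠ = arctan(2491/250) ≈ 84.27°
|G| = 200 · 6.5937e+06 / 6.241e+06 ≈ 211.3
Gain = 20 log₁₀(211.3) ≈ 46.50 dB

46.5 dB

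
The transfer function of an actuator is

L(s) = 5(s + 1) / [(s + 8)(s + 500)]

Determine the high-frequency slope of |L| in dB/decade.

-20 dB/decade

Each pole contributes −20 dB/decade at high frequency; each zero contributes +20 dB/decade.
Net: 1 zero(s) − 2 pole(s) → -20 dB/decade.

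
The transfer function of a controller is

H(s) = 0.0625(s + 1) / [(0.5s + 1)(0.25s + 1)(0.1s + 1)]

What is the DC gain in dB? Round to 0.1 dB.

H(0) = 0.0625 · 1 / 1 = 0.0625
20 log₁₀(0.0625) ≈ -24.08 dB

-24.1 dB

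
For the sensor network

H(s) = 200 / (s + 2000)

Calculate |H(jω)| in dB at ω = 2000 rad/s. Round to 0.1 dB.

At s = jω = j2000:
pole (s+2000): 2000 + j2000 → |·| = √(2000²+2000²) = √8000000 ≈ 2828.4, ∠ = arctan(2000/2000) ≈ 45.00°
|H| = 200 / 2828.4 ≈ 0.070711
Gain = 20 log₁₀(0.070711) ≈ -23.01 dB

-23.0 dB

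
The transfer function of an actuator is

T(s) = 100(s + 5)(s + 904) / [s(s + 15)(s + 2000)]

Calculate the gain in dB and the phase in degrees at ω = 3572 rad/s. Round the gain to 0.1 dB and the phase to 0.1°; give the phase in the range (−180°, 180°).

-32.0 dB, -74.8°

At s = jω = j3572:
zero (s+5): 5 + j3572 → |·| = √(5²+3572²) = √12759209 ≈ 3572, ∠ = arctan(3572/5) ≈ 89.92°
zero (s+904): 904 + j3572 → |·| = √(904²+3572²) = √13576400 ≈ 3684.6, ∠ = arctan(3572/904) ≈ 75.80°
pole (s+15): 15 + j3572 → |·| = √(15²+3572²) = √12759409 ≈ 3572, ∠ = arctan(3572/15) ≈ 89.76°
pole (s+2000): 2000 + j3572 → |·| = √(2000²+3572²) = √16759184 ≈ 4093.8, ∠ = arctan(3572/2000) ≈ 60.76°
pole at origin: |s| = 3572, ∠ = 90.00° (in denominator)
|T| = 100 · 1.3161e+07 / 5.2234e+10 ≈ 0.025196
Gain = 20 log₁₀(0.025196) ≈ -31.97 dB
∠T = 165.72° − 240.52° = -74.80°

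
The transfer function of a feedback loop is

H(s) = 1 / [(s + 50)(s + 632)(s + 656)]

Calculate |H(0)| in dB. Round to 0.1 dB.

H(0) = 1 / (50·632·656) ≈ 4.824e-08
20 log₁₀(4.824e-08) ≈ -146.33 dB

-146.3 dB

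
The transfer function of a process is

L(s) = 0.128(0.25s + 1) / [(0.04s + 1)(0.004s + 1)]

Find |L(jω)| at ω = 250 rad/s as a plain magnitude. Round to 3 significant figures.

0.563

At ω = 250 rad/s:
zero (1 + j250·0.25) = 1 + j62.5 → |·| ≈ 62.508, ∠ ≈ 89.08°
pole (1 + j250·0.04) = 1 + j10 → |·| ≈ 10.05, ∠ ≈ 84.29°
pole (1 + j250·0.004) = 1 + j1 → |·| ≈ 1.4142, ∠ ≈ 45.00°
|L| = 0.128 · 62.508 / (10.05 · 1.4142) ≈ 0.56295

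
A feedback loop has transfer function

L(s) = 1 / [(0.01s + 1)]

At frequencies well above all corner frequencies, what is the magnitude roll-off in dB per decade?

Each pole contributes −20 dB/decade at high frequency; each zero contributes +20 dB/decade.
Net: 0 zero(s) − 1 pole(s) → -20 dB/decade.

-20 dB/decade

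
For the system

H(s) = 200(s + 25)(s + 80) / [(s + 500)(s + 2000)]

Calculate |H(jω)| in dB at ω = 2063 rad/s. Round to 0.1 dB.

At s = jω = j2063:
zero (s+25): 25 + j2063 → |·| = √(25²+2063²) = √4256594 ≈ 2063.2, ∠ = arctan(2063/25) ≈ 89.31°
zero (s+80): 80 + j2063 → |·| = √(80²+2063²) = √4262369 ≈ 2064.6, ∠ = arctan(2063/80) ≈ 87.78°
pole (s+500): 500 + j2063 → |·| = √(500²+2063²) = √4505969 ≈ 2122.7, ∠ = arctan(2063/500) ≈ 76.38°
pole (s+2000): 2000 + j2063 → |·| = √(2000²+2063²) = √8255969 ≈ 2873.3, ∠ = arctan(2063/2000) ≈ 45.89°
|H| = 200 · 4.2597e+06 / 6.0992e+06 ≈ 139.68
Gain = 20 log₁₀(139.68) ≈ 42.90 dB

42.9 dB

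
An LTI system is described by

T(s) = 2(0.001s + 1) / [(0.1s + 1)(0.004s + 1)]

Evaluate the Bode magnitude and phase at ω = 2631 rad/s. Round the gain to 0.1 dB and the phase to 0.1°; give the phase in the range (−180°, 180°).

-53.9 dB, -105.2°

At ω = 2631 rad/s:
zero (1 + j2631·0.001) = 1 + j2.631 → |·| ≈ 2.8146, ∠ ≈ 69.19°
pole (1 + j2631·0.1) = 1 + j263.1 → |·| ≈ 263.1, ∠ ≈ 89.78°
pole (1 + j2631·0.004) = 1 + j10.524 → |·| ≈ 10.571, ∠ ≈ 84.57°
|T| = 2 · 2.8146 / (263.1 · 10.571) ≈ 0.002024
Gain = 20 log₁₀(0.002024) ≈ -53.88 dB
∠T = (69.19°) − (89.78° + 84.57°) = -105.16°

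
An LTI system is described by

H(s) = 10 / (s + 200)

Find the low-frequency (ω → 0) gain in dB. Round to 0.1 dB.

H(0) = 10 / (200) = 0.05
20 log₁₀(0.05) ≈ -26.02 dB

-26.0 dB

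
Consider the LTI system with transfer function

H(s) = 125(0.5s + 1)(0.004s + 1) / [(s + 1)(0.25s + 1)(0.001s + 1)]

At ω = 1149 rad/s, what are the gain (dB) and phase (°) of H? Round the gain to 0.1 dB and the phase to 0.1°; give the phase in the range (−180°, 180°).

At ω = 1149 rad/s:
zero (1 + j1149·0.5) = 1 + j574.5 → |·| ≈ 574.5, ∠ ≈ 89.90°
zero (1 + j1149·0.004) = 1 + j4.596 → |·| ≈ 4.7035, ∠ ≈ 77.72°
pole (1 + j1149·1) = 1 + j1149 → |·| ≈ 1149, ∠ ≈ 89.95°
pole (1 + j1149·0.25) = 1 + j287.25 → |·| ≈ 287.25, ∠ ≈ 89.80°
pole (1 + j1149·0.001) = 1 + j1.149 → |·| ≈ 1.5232, ∠ ≈ 48.97°
|H| = 125 · 574.5 · 4.7035 / (1149 · 287.25 · 1.5232) ≈ 0.67187
Gain = 20 log₁₀(0.67187) ≈ -3.45 dB
∠H = (89.90° + 77.72°) − (89.95° + 89.80° + 48.97°) = -61.10°

-3.5 dB, -61.1°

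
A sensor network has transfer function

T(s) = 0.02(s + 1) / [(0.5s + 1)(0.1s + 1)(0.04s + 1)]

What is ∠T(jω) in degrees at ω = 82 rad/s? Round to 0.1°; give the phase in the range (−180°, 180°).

-155.4°

At ω = 82 rad/s:
zero (1 + j82·1) = 1 + j82 → |·| ≈ 82.006, ∠ ≈ 89.30°
pole (1 + j82·0.5) = 1 + j41 → |·| ≈ 41.012, ∠ ≈ 88.60°
pole (1 + j82·0.1) = 1 + j8.2 → |·| ≈ 8.2608, ∠ ≈ 83.05°
pole (1 + j82·0.04) = 1 + j3.28 → |·| ≈ 3.4291, ∠ ≈ 73.04°
∠T = (89.30°) − (88.60° + 83.05° + 73.04°) = -155.39°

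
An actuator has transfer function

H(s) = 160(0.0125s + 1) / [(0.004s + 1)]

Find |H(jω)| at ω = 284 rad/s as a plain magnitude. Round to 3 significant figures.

390

At ω = 284 rad/s:
zero (1 + j284·0.0125) = 1 + j3.55 → |·| ≈ 3.6882, ∠ ≈ 74.27°
pole (1 + j284·0.004) = 1 + j1.136 → |·| ≈ 1.5134, ∠ ≈ 48.64°
|H| = 160 · 3.6882 / (1.5134) ≈ 389.92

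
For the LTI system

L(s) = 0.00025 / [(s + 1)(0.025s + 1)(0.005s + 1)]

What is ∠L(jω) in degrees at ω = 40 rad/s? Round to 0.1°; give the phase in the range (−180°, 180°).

At ω = 40 rad/s:
pole (1 + j40·1) = 1 + j40 → |·| ≈ 40.012, ∠ ≈ 88.57°
pole (1 + j40·0.025) = 1 + j1 → |·| ≈ 1.4142, ∠ ≈ 45.00°
pole (1 + j40·0.005) = 1 + j0.2 → |·| ≈ 1.0198, ∠ ≈ 11.31°
∠L = (0°) − (88.57° + 45.00° + 11.31°) = -144.88°

-144.9°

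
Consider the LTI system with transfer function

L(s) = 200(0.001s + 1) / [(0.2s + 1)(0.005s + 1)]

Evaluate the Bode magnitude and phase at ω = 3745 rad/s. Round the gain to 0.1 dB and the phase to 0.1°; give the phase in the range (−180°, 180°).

At ω = 3745 rad/s:
zero (1 + j3745·0.001) = 1 + j3.745 → |·| ≈ 3.8762, ∠ ≈ 75.05°
pole (1 + j3745·0.2) = 1 + j749 → |·| ≈ 749, ∠ ≈ 89.92°
pole (1 + j3745·0.005) = 1 + j18.725 → |·| ≈ 18.752, ∠ ≈ 86.94°
|L| = 200 · 3.8762 / (749 · 18.752) ≈ 0.055196
Gain = 20 log₁₀(0.055196) ≈ -25.16 dB
∠L = (75.05°) − (89.92° + 86.94°) = -101.81°

-25.2 dB, -101.8°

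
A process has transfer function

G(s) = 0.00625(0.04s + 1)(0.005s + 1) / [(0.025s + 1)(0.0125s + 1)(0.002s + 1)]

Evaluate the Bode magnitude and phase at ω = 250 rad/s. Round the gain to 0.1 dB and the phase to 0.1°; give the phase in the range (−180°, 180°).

At ω = 250 rad/s:
zero (1 + j250·0.04) = 1 + j10 → |·| ≈ 10.05, ∠ ≈ 84.29°
zero (1 + j250·0.005) = 1 + j1.25 → |·| ≈ 1.6008, ∠ ≈ 51.34°
pole (1 + j250·0.025) = 1 + j6.25 → |·| ≈ 6.3295, ∠ ≈ 80.91°
pole (1 + j250·0.0125) = 1 + j3.125 → |·| ≈ 3.2811, ∠ ≈ 72.26°
pole (1 + j250·0.002) = 1 + j0.5 → |·| ≈ 1.118, ∠ ≈ 26.57°
|G| = 0.00625 · 10.05 · 1.6008 / (6.3295 · 3.2811 · 1.118) ≈ 0.0043306
Gain = 20 log₁₀(0.0043306) ≈ -47.27 dB
∠G = (84.29° + 51.34°) − (80.91° + 72.26° + 26.57°) = -44.11°

-47.3 dB, -44.1°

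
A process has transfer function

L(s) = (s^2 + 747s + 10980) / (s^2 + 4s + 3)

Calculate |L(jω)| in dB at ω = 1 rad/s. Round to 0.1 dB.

Substitute s = j1:
Numerator: (j1)^2 + 747(j1) + 10980 = 10979 + j747
Denominator: (j1)^2 + 4(j1) + 3 = 2 + j4
|N| = √(10979² + 747²) ≈ 11004, ∠N ≈ 3.89°
|D| = √(2² + 4²) ≈ 4.4721, ∠D ≈ 63.43°
|L| = 11004 / 4.4721 ≈ 2460.6
Gain = 20 log₁₀(2460.6) ≈ 67.82 dB

67.8 dB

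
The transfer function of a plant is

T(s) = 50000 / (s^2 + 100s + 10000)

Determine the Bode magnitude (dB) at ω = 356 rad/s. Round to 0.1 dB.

-7.8 dB

At s = jω = j356:
quadratic: (j356)² + 100·j356 + 10000 = -116736 + j35600 → |·| ≈ 1.2204e+05, ∠ ≈ 163.04°
|T| = 50000 / 1.2204e+05 ≈ 0.4097
Gain = 20 log₁₀(0.4097) ≈ -7.75 dB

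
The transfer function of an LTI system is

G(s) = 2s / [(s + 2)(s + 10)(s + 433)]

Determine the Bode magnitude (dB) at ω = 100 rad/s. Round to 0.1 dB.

At s = jω = j100:
zero at origin: s = j100 → |·| = 100, ∠ = 90.00°
pole (s+2): 2 + j100 → |·| = √(2²+100²) = √10004 ≈ 100.02, ∠ = arctan(100/2) ≈ 88.85°
pole (s+10): 10 + j100 → |·| = √(10²+100²) = √10100 ≈ 100.5, ∠ = arctan(100/10) ≈ 84.29°
pole (s+433): 433 + j100 → |·| = √(433²+100²) = √197489 ≈ 444.4, ∠ = arctan(100/433) ≈ 13.00°
|G| = 2 · 100 / 4.4671e+06 ≈ 4.4772e-05
Gain = 20 log₁₀(4.4772e-05) ≈ -86.98 dB

-87.0 dB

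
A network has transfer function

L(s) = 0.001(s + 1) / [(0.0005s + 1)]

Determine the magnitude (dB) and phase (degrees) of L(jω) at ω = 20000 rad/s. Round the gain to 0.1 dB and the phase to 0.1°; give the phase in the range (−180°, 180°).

6.0 dB, 5.7°

At ω = 20000 rad/s:
zero (1 + j20000·1) = 1 + j20000 → |·| ≈ 20000, ∠ ≈ 90.00°
pole (1 + j20000·0.0005) = 1 + j10 → |·| ≈ 10.05, ∠ ≈ 84.29°
|L| = 0.001 · 20000 / (10.05) ≈ 1.99
Gain = 20 log₁₀(1.99) ≈ 5.98 dB
∠L = (90.00°) − (84.29°) = 5.71°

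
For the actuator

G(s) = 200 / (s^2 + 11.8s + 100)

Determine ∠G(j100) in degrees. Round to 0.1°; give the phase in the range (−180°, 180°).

-173.2°

At s = jω = j100:
quadratic: (j100)² + 11.8·j100 + 100 = -9900 + j1180 → |·| ≈ 9970.1, ∠ ≈ 173.20°
∠G = 0.00° − 173.20° = -173.20°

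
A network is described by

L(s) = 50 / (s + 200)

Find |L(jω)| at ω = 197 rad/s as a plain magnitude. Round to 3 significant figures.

0.178

At s = jω = j197:
pole (s+200): 200 + j197 → |·| = √(200²+197²) = √78809 ≈ 280.73, ∠ = arctan(197/200) ≈ 44.57°
|L| = 50 / 280.73 ≈ 0.17811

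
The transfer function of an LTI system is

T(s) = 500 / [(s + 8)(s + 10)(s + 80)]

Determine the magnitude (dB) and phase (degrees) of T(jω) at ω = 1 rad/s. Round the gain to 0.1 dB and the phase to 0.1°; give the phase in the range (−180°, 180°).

-22.3 dB, -13.6°

At s = jω = j1:
pole (s+8): 8 + j1 → |·| = √(8²+1²) = √65 ≈ 8.0623, ∠ = arctan(1/8) ≈ 7.13°
pole (s+10): 10 + j1 → |·| = √(10²+1²) = √101 ≈ 10.05, ∠ = arctan(1/10) ≈ 5.71°
pole (s+80): 80 + j1 → |·| = √(80²+1²) = √6401 ≈ 80.006, ∠ = arctan(1/80) ≈ 0.72°
|T| = 500 / 6482.6 ≈ 0.07713
Gain = 20 log₁₀(0.07713) ≈ -22.26 dB
∠T = 0.00° − 13.56° = -13.56°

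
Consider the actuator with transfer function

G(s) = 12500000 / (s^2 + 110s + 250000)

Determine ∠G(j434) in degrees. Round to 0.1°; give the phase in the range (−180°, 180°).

-37.8°

At s = jω = j434:
quadratic: (j434)² + 110·j434 + 250000 = 61644 + j47740 → |·| ≈ 77969, ∠ ≈ 37.76°
∠G = 0.00° − 37.76° = -37.76°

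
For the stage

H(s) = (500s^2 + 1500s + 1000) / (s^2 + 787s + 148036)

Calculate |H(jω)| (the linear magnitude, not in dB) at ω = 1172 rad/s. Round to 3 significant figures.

Substitute s = j1172:
Numerator: 500(j1172)^2 + 1500(j1172) + 1000 = -686791000 + j1758000
Denominator: (j1172)^2 + 787(j1172) + 148036 = -1225548 + j922364
|N| = √(686791000² + 1758000²) ≈ 6.8679e+08, ∠N ≈ 179.85°
|D| = √(1225548² + 922364²) ≈ 1.5339e+06, ∠D ≈ 143.03°
|H| = 6.8679e+08 / 1.5339e+06 ≈ 447.74

448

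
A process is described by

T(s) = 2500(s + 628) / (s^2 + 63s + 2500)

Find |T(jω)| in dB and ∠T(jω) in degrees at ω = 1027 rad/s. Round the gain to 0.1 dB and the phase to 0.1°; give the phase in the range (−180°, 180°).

At s = jω = j1027:
zero (s+628): 628 + j1027 → |·| = √(628²+1027²) = √1449113 ≈ 1203.8, ∠ = arctan(1027/628) ≈ 58.55°
quadratic: (j1027)² + 63·j1027 + 2500 = -1052229 + j64701 → |·| ≈ 1.0542e+06, ∠ ≈ 176.48°
|T| = 2500 · 1203.8 / 1.0542e+06 ≈ 2.8548
Gain = 20 log₁₀(2.8548) ≈ 9.11 dB
∠T = 58.55° − 176.48° = -117.93°

9.1 dB, -117.9°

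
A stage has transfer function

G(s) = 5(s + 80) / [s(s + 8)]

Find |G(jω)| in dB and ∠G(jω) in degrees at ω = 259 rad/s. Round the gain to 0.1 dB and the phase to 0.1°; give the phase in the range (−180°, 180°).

-33.9 dB, -105.4°

At s = jω = j259:
zero (s+80): 80 + j259 → |·| = √(80²+259²) = √73481 ≈ 271.07, ∠ = arctan(259/80) ≈ 72.84°
pole (s+8): 8 + j259 → |·| = √(8²+259²) = √67145 ≈ 259.12, ∠ = arctan(259/8) ≈ 88.23°
pole at origin: |s| = 259, ∠ = 90.00° (in denominator)
|G| = 5 · 271.07 / 67112 ≈ 0.020195
Gain = 20 log₁₀(0.020195) ≈ -33.90 dB
∠G = 72.84° − 178.23° = -105.39°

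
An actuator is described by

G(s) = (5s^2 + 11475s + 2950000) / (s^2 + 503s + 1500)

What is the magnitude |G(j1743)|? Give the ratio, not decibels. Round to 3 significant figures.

7.42

Substitute s = j1743:
Numerator: 5(j1743)^2 + 11475(j1743) + 2950000 = -12240245 + j20000925
Denominator: (j1743)^2 + 503(j1743) + 1500 = -3036549 + j876729
|N| = √(12240245² + 20000925²) ≈ 2.3449e+07, ∠N ≈ 121.47°
|D| = √(3036549² + 876729²) ≈ 3.1606e+06, ∠D ≈ 163.90°
|G| = 2.3449e+07 / 3.1606e+06 ≈ 7.4192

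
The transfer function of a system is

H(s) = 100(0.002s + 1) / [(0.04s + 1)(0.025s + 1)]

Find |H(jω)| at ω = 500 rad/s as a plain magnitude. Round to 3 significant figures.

0.563

At ω = 500 rad/s:
zero (1 + j500·0.002) = 1 + j1 → |·| ≈ 1.4142, ∠ ≈ 45.00°
pole (1 + j500·0.04) = 1 + j20 → |·| ≈ 20.025, ∠ ≈ 87.14°
pole (1 + j500·0.025) = 1 + j12.5 → |·| ≈ 12.54, ∠ ≈ 85.43°
|H| = 100 · 1.4142 / (20.025 · 12.54) ≈ 0.56317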